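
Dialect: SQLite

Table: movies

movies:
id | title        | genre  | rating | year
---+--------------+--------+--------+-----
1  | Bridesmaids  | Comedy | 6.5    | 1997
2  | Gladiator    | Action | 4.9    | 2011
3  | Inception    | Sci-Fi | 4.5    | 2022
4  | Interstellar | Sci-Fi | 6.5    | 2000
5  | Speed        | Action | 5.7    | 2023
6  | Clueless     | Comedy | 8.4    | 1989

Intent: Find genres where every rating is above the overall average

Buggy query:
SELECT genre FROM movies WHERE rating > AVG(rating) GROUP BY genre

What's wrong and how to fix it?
Bug: AVG() is an aggregate; it can't sit directly in WHERE

Fix: Use a subquery for AVG and a HAVING MIN(...) filter so the condition holds for every row in the group

Corrected query:
SELECT genre FROM movies GROUP BY genre HAVING MIN(rating) > (SELECT AVG(rating) FROM movies)

Result:
genre 
------
Comedy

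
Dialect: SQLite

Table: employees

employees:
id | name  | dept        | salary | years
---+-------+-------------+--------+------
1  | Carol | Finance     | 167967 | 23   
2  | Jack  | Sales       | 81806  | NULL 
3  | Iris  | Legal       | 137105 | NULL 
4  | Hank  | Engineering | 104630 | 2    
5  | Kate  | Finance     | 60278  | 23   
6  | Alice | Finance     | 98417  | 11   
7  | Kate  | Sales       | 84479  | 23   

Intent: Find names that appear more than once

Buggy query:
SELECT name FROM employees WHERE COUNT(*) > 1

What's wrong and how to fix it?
Bug: COUNT(*) is an aggregate and cannot be used in WHERE

Fix: Group first, then use HAVING for the count condition

Corrected query:
SELECT name FROM employees GROUP BY name HAVING COUNT(*) > 1

Result:
name
----
Kate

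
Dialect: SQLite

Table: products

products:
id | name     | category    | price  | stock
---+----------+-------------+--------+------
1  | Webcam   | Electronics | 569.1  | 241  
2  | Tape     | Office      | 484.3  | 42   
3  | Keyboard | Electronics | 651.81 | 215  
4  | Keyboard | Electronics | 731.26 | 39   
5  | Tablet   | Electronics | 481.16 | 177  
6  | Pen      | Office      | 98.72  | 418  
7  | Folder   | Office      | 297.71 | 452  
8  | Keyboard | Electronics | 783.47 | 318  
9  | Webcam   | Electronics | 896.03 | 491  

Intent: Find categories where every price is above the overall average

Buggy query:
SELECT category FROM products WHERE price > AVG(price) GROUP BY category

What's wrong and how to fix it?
Bug: WHERE evaluates per row before aggregation, so AVG() is unavailable

Fix: Compute the overall average in a scalar subquery and compare each group's MIN against it in HAVING

Corrected query:
SELECT category FROM products GROUP BY category HAVING MIN(price) > (SELECT AVG(price) FROM products)

Result:
(no rows)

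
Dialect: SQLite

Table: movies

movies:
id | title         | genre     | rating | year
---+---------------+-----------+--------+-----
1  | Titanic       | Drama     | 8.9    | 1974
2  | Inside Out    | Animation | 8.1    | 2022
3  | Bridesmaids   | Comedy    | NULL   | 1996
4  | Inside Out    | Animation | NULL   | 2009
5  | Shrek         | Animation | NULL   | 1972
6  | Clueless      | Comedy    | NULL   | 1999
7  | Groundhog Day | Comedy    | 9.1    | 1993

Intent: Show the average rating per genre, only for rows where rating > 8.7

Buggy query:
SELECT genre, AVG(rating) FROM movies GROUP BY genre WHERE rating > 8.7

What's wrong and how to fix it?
Bug: WHERE cannot follow GROUP BY

Fix: Move the WHERE clause before GROUP BY

Corrected query:
SELECT genre, AVG(rating) FROM movies WHERE rating > 8.7 GROUP BY genre

Result:
genre  | AVG(rating)
-------+------------
Comedy | 9.1        
Drama  | 8.9        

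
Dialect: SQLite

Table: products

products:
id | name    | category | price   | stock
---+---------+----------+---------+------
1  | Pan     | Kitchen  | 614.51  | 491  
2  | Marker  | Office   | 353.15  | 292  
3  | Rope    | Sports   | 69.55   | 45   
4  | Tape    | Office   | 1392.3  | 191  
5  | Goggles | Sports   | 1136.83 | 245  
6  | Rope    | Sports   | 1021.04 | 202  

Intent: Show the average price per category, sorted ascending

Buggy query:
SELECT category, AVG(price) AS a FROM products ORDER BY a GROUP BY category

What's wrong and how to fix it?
Bug: GROUP BY must precede ORDER BY

Fix: Reorder: SELECT … FROM … GROUP BY … ORDER BY …

Corrected query:
SELECT category, AVG(price) AS a FROM products GROUP BY category ORDER BY a

Result:
category | a         
---------+-----------
Kitchen  | 614.51    
Sports   | 742.473333
Office   | 872.725   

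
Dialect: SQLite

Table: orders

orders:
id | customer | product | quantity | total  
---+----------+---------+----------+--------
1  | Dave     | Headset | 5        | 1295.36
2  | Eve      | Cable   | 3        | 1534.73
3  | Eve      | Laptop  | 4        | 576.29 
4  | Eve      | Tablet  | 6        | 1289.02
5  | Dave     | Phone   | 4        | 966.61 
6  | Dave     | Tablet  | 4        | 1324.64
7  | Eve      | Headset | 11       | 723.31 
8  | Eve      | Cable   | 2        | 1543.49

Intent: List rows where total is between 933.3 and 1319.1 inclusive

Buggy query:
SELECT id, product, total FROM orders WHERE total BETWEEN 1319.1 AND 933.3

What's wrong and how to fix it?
Bug: BETWEEN expects the lower bound first; with 1319.1 AND 933.3 the range is empty

Fix: Swap the bounds so the smaller value comes first

Corrected query:
SELECT id, product, total FROM orders WHERE total BETWEEN 933.3 AND 1319.1

Result:
id | product | total  
---+---------+--------
1  | Headset | 1295.36
4  | Tablet  | 1289.02
5  | Phone   | 966.61 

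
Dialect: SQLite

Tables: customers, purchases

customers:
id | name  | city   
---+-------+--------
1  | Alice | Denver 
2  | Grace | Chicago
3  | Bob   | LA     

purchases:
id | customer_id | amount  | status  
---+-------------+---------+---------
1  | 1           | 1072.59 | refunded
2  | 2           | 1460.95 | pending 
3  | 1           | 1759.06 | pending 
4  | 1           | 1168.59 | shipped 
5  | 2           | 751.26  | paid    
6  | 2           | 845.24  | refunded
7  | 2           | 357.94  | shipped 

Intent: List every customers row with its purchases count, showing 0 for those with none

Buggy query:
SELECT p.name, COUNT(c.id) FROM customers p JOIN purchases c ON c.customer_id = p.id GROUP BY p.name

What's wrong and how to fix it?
Bug: An inner join excludes parents with zero children

Fix: Switch to LEFT JOIN to retain unmatched parent rows

Corrected query:
SELECT p.name, COUNT(c.id) FROM customers p LEFT JOIN purchases c ON c.customer_id = p.id GROUP BY p.name

Result:
name  | COUNT(c.id)
------+------------
Alice | 3          
Bob   | 0          
Grace | 4          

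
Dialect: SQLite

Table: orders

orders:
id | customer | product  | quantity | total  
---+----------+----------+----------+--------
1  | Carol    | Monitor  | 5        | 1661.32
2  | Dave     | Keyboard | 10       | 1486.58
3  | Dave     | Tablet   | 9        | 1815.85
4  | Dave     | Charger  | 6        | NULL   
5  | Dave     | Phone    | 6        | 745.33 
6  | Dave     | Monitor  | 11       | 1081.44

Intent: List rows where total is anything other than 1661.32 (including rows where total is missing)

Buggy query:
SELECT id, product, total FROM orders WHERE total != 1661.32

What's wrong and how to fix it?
Bug: 'total != 1661.32' is unknown when total is NULL, so NULL rows are silently excluded

Fix: Add an explicit OR total IS NULL to include the missing-value rows

Corrected query:
SELECT id, product, total FROM orders WHERE total != 1661.32 OR total IS NULL

Result:
id | product  | total  
---+----------+--------
2  | Keyboard | 1486.58
3  | Tablet   | 1815.85
4  | Charger  | NULL   
5  | Phone    | 745.33 
6  | Monitor  | 1081.44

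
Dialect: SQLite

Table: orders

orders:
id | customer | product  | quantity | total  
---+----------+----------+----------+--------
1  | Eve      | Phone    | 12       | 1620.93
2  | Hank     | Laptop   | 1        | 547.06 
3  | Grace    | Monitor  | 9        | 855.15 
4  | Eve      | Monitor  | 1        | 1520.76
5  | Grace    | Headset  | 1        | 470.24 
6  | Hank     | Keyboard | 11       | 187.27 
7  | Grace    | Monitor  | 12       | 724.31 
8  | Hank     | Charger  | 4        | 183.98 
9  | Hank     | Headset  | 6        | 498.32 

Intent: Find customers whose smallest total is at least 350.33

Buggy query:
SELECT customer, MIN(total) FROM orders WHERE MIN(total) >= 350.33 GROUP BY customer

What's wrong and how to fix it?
Bug: Aggregates like MIN are computed per group after WHERE runs

Fix: Replace WHERE with HAVING after the GROUP BY

Corrected query:
SELECT customer, MIN(total) FROM orders GROUP BY customer HAVING MIN(total) >= 350.33

Result:
customer | MIN(total)
---------+-----------
Eve      | 1520.76   
Grace    | 470.24    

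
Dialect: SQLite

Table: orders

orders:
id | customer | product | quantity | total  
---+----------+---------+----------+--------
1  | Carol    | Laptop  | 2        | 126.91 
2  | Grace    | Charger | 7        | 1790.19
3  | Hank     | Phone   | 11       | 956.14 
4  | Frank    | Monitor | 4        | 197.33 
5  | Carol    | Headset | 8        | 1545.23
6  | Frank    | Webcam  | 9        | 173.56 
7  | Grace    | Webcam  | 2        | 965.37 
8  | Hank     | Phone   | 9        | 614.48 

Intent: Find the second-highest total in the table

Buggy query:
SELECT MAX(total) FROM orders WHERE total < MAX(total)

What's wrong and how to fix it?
Bug: The inner MAX is an aggregate inside WHERE, which is not allowed

Fix: Put the inner MAX in a scalar subquery

Corrected query:
SELECT MAX(total) FROM orders WHERE total < (SELECT MAX(total) FROM orders)

Result:
MAX(total)
----------
1545.23   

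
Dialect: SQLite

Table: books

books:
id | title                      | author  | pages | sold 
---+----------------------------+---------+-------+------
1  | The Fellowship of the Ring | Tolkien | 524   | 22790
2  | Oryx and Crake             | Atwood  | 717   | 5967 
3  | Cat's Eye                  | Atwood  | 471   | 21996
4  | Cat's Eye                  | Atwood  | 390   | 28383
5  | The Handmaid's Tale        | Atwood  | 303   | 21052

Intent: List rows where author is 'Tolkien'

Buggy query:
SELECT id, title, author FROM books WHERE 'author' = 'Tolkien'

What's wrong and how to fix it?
Bug: 'author' in single quotes is a string literal, not the column; the comparison is literal-vs-literal and never true

Fix: Reference the column as author without single quotes

Corrected query:
SELECT id, title, author FROM books WHERE author = 'Tolkien'

Result:
id | title                      | author 
---+----------------------------+--------
1  | The Fellowship of the Ring | Tolkien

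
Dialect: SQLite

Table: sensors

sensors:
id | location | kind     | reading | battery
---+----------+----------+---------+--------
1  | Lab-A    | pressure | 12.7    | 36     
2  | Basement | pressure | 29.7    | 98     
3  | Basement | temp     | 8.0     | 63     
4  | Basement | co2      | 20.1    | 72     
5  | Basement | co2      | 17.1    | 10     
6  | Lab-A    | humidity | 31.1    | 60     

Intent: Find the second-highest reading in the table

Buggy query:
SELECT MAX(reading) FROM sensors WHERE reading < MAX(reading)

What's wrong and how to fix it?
Bug: MAX(reading) on the right of the comparison is an aggregate-in-WHERE error

Fix: Put the inner MAX in a scalar subquery

Corrected query:
SELECT MAX(reading) FROM sensors WHERE reading < (SELECT MAX(reading) FROM sensors)

Result:
MAX(reading)
------------
29.7        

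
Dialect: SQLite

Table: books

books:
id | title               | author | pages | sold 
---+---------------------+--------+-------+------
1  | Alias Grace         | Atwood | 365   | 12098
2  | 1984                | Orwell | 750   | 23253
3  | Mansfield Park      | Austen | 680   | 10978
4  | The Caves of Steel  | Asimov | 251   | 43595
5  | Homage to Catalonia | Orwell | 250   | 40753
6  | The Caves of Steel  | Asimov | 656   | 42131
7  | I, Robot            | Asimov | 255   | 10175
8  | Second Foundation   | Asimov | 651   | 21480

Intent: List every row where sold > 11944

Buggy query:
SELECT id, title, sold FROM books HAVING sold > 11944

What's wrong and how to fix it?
Bug: HAVING filters the output of aggregation, but this query has no GROUP BY and no aggregate functions, so SQLite rejects it (HAVING clause on a non-aggregate query); the condition here is per row

Fix: Replace HAVING with WHERE since the condition applies to individual rows

Corrected query:
SELECT id, title, sold FROM books WHERE sold > 11944

Result:
id | title               | sold 
---+---------------------+------
1  | Alias Grace         | 12098
2  | 1984                | 23253
4  | The Caves of Steel  | 43595
5  | Homage to Catalonia | 40753
6  | The Caves of Steel  | 42131
8  | Second Foundation   | 21480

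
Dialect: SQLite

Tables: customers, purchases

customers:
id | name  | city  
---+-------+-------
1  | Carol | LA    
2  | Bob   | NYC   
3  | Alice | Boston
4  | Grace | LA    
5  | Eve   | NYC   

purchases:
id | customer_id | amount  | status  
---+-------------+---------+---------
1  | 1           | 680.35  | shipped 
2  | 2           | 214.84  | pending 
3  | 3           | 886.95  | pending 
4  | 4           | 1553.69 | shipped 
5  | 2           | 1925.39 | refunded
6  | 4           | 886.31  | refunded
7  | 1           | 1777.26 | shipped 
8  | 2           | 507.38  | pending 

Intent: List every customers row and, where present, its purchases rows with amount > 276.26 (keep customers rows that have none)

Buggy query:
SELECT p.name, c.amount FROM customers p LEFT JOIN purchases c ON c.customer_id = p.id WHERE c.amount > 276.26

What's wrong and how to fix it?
Bug: Filtering c.amount in WHERE discards the NULL rows produced by LEFT JOIN, turning it into an inner join

Fix: Put 'c.amount > 276.26' in the JOIN's ON clause instead of WHERE

Corrected query:
SELECT p.name, c.amount FROM customers p LEFT JOIN purchases c ON c.customer_id = p.id AND c.amount > 276.26

Result:
name  | amount 
------+--------
Carol | 680.35 
Carol | 1777.26
Bob   | 507.38 
Bob   | 1925.39
Alice | 886.95 
Grace | 886.31 
Grace | 1553.69
Eve   | NULL   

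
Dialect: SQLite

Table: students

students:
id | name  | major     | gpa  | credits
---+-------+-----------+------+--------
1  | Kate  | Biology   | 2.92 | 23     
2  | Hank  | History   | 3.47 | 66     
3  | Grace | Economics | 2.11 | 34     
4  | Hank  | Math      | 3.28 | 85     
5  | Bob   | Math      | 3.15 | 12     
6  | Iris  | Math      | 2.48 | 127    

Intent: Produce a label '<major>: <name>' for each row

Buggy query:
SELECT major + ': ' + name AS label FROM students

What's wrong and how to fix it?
Bug: '+' is numeric addition; on text columns SQLite converts them to 0 instead of concatenating

Fix: Use the || operator for string concatenation

Corrected query:
SELECT major || ': ' || name AS label FROM students

Result:
label           
----------------
Biology: Kate   
History: Hank   
Economics: Grace
Math: Hank      
Math: Bob       
Math: Iris      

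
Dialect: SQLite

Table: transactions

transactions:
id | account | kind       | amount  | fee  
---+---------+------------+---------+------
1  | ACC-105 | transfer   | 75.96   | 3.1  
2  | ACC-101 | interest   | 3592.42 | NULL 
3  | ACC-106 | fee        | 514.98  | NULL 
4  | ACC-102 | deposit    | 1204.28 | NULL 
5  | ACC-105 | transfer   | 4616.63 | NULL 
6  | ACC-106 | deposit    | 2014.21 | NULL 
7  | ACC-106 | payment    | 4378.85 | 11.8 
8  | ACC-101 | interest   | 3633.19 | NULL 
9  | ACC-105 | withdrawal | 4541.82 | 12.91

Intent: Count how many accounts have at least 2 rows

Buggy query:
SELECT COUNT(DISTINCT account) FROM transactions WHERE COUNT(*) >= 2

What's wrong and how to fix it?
Bug: COUNT(*) cannot appear in WHERE; the per-group count doesn't exist yet

Fix: Use a subquery that GROUPs and filters with HAVING, then count its rows

Corrected query:
SELECT COUNT(*) FROM (SELECT account FROM transactions GROUP BY account HAVING COUNT(*) >= 2)

Result:
COUNT(*)
--------
3       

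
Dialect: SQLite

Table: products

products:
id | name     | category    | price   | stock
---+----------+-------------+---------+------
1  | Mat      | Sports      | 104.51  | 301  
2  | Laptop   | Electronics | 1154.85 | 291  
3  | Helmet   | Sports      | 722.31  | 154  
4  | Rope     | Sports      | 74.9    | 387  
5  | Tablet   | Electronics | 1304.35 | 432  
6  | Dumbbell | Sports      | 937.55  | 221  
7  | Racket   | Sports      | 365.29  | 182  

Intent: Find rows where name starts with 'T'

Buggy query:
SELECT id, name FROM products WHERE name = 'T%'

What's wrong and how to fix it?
Bug: '=' compares the literal string including the % character; pattern matching needs LIKE

Fix: Use LIKE for wildcard pattern matching

Corrected query:
SELECT id, name FROM products WHERE name LIKE 'T%'

Result:
id | name  
---+-------
5  | Tablet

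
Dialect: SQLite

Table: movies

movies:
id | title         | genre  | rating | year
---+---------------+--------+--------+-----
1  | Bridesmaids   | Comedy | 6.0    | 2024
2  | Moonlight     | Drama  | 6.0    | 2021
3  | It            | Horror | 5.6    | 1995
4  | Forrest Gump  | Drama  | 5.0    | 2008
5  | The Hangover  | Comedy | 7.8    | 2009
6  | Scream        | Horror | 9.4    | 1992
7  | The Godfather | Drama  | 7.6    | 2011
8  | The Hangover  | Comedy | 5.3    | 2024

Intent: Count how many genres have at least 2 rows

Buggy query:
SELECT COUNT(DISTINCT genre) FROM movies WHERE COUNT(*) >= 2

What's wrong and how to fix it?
Bug: WHERE filters individual rows, not groups, so a group-level COUNT is invalid there

Fix: Group first with HAVING COUNT(*) >= 2, then COUNT the resulting groups

Corrected query:
SELECT COUNT(*) FROM (SELECT genre FROM movies GROUP BY genre HAVING COUNT(*) >= 2)

Result:
COUNT(*)
--------
3       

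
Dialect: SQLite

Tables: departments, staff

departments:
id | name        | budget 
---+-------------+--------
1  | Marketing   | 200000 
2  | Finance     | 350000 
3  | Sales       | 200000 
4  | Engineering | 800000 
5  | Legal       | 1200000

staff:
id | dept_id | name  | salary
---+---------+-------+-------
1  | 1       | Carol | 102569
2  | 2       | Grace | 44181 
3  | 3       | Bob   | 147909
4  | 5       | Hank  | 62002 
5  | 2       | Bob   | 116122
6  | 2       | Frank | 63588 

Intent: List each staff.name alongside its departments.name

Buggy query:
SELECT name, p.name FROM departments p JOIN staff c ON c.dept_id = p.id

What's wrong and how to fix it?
Bug: Both tables have a 'name' column; the unqualified reference is ambiguous

Fix: Prefix ambiguous columns with the table alias

Corrected query:
SELECT c.name, p.name FROM departments p JOIN staff c ON c.dept_id = p.id

Result:
name  | name     
------+----------
Carol | Marketing
Grace | Finance  
Bob   | Sales    
Hank  | Legal    
Bob   | Finance  
Frank | Finance  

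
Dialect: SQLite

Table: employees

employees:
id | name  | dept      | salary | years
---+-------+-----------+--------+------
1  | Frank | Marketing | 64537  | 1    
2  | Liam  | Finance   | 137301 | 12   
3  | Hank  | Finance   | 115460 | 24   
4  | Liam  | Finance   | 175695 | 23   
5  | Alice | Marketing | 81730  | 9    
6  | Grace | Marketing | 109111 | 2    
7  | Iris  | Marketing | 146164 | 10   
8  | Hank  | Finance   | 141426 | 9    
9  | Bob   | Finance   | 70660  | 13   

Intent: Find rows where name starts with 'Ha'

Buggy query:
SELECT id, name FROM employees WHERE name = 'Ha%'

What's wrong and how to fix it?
Bug: '=' compares the literal string including the % character; pattern matching needs LIKE

Fix: Use LIKE for wildcard pattern matching

Corrected query:
SELECT id, name FROM employees WHERE name LIKE 'Ha%'

Result:
id | name
---+-----
3  | Hank
8  | Hank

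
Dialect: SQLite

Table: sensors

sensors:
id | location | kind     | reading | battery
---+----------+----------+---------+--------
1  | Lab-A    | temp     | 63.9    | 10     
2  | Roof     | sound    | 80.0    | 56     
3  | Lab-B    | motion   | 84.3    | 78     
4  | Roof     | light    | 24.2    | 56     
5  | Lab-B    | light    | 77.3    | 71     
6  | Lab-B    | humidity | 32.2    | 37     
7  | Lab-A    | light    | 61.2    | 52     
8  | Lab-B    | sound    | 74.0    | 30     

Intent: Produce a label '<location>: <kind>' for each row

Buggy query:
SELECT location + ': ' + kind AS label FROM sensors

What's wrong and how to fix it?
Bug: SQLite uses || for string concatenation; + coerces text to numbers (yielding 0)

Fix: Replace + with || to concatenate text

Corrected query:
SELECT location || ': ' || kind AS label FROM sensors

Result:
label          
---------------
Lab-A: temp    
Roof: sound    
Lab-B: motion  
Roof: light    
Lab-B: light   
Lab-B: humidity
Lab-A: light   
Lab-B: sound   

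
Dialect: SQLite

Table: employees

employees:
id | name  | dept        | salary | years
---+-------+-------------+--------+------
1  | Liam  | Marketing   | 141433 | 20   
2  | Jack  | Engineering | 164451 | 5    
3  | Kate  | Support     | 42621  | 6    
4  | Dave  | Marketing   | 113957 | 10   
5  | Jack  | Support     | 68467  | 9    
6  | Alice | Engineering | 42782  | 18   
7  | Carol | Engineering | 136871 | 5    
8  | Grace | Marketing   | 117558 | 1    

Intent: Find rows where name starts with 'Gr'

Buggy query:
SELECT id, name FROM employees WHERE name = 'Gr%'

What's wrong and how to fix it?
Bug: Wildcards only work with LIKE; '=' treats '%' as a literal character

Fix: Use LIKE for wildcard pattern matching

Corrected query:
SELECT id, name FROM employees WHERE name LIKE 'Gr%'

Result:
id | name 
---+------
8  | Grace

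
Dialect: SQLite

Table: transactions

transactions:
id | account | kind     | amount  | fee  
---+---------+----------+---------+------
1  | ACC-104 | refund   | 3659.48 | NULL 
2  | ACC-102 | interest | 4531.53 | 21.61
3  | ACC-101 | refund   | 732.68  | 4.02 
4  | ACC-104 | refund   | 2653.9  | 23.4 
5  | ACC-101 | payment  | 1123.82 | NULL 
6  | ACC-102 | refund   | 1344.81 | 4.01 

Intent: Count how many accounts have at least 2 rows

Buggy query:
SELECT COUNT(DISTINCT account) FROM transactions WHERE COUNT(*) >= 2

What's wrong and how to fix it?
Bug: COUNT(*) cannot appear in WHERE; the per-group count doesn't exist yet

Fix: Use a subquery that GROUPs and filters with HAVING, then count its rows

Corrected query:
SELECT COUNT(*) FROM (SELECT account FROM transactions GROUP BY account HAVING COUNT(*) >= 2)

Result:
COUNT(*)
--------
3       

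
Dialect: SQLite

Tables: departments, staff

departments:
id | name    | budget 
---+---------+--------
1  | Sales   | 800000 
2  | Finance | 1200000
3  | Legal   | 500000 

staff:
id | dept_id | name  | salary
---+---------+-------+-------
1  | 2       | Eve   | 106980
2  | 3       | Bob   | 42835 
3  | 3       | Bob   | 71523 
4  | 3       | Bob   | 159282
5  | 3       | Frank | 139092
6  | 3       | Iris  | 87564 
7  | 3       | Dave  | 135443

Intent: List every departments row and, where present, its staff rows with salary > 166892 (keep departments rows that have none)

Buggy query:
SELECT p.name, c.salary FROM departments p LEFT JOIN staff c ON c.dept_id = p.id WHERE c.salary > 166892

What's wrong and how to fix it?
Bug: Filtering c.salary in WHERE discards the NULL rows produced by LEFT JOIN, turning it into an inner join

Fix: Put 'c.salary > 166892' in the JOIN's ON clause instead of WHERE

Corrected query:
SELECT p.name, c.salary FROM departments p LEFT JOIN staff c ON c.dept_id = p.id AND c.salary > 166892

Result:
name    | salary
--------+-------
Sales   | NULL  
Finance | NULL  
Legal   | NULL  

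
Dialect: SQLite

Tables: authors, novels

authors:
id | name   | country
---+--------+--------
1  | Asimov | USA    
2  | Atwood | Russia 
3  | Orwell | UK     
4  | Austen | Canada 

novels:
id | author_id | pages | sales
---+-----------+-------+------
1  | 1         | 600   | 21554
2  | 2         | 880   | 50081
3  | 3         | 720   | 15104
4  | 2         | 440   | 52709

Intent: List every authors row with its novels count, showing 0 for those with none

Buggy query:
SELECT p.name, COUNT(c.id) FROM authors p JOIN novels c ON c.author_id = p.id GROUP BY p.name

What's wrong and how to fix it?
Bug: An inner join excludes parents with zero children

Fix: Switch to LEFT JOIN to retain unmatched parent rows

Corrected query:
SELECT p.name, COUNT(c.id) FROM authors p LEFT JOIN novels c ON c.author_id = p.id GROUP BY p.name

Result:
name   | COUNT(c.id)
-------+------------
Asimov | 1          
Atwood | 2          
Austen | 0          
Orwell | 1          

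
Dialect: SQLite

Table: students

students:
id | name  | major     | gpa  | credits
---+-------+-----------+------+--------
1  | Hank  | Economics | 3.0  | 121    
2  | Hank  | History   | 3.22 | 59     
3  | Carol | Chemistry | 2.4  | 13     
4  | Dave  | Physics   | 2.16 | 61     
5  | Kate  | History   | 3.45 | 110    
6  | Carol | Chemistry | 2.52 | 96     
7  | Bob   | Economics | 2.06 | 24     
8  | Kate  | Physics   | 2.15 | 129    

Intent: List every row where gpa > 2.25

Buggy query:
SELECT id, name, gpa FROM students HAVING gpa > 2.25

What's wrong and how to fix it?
Bug: This is a non-aggregate query (no GROUP BY, no aggregates), so in SQLite the HAVING clause is invalid here; a row-level condition belongs in WHERE

Fix: Replace HAVING with WHERE since the condition applies to individual rows

Corrected query:
SELECT id, name, gpa FROM students WHERE gpa > 2.25

Result:
id | name  | gpa 
---+-------+-----
1  | Hank  | 3   
2  | Hank  | 3.22
3  | Carol | 2.4 
5  | Kate  | 3.45
6  | Carol | 2.52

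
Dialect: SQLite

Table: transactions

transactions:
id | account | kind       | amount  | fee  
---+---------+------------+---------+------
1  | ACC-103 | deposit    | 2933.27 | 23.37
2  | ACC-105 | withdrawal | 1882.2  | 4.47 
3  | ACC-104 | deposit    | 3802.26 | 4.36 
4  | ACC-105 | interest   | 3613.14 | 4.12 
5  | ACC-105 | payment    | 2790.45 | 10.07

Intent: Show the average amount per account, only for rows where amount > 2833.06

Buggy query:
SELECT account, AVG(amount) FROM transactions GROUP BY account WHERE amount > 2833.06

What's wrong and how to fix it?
Bug: WHERE cannot follow GROUP BY

Fix: Place WHERE between FROM and GROUP BY

Corrected query:
SELECT account, AVG(amount) FROM transactions WHERE amount > 2833.06 GROUP BY account

Result:
account | AVG(amount)
--------+------------
ACC-103 | 2933.27    
ACC-104 | 3802.26    
ACC-105 | 3613.14    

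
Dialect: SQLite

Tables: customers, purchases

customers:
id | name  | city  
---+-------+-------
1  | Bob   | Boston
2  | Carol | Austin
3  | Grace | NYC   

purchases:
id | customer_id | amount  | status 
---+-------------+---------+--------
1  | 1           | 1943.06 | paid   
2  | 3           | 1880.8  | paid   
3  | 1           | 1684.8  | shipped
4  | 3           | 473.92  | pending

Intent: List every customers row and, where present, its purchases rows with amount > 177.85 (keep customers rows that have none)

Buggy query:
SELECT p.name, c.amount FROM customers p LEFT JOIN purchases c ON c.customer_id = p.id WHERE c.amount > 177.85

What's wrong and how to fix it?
Bug: Filtering c.amount in WHERE discards the NULL rows produced by LEFT JOIN, turning it into an inner join

Fix: Move the right-table condition into the ON clause so unmatched parents are kept

Corrected query:
SELECT p.name, c.amount FROM customers p LEFT JOIN purchases c ON c.customer_id = p.id AND c.amount > 177.85

Result:
name  | amount 
------+--------
Bob   | 1684.8 
Bob   | 1943.06
Carol | NULL   
Grace | 473.92 
Grace | 1880.8 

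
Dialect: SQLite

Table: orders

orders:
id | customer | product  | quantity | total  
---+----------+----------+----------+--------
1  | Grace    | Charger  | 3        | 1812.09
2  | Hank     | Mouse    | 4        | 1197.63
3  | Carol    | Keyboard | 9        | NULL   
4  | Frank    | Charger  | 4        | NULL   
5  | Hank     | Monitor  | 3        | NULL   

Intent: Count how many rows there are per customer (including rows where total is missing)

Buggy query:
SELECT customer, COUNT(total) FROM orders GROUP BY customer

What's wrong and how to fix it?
Bug: COUNT(total) skips NULLs, so groups with missing total are undercounted

Fix: Use COUNT(*) to count all rows regardless of NULL

Corrected query:
SELECT customer, COUNT(*) FROM orders GROUP BY customer

Result:
customer | COUNT(*)
---------+---------
Carol    | 1       
Frank    | 1       
Grace    | 1       
Hank     | 2       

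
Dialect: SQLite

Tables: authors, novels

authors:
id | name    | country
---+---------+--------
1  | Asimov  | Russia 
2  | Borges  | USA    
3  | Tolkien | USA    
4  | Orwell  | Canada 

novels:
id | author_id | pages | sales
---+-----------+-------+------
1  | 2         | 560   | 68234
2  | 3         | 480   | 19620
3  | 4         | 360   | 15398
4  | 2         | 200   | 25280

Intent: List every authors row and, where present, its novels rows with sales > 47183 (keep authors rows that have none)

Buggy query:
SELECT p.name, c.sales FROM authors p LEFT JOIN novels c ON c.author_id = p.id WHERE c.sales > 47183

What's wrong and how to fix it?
Bug: Filtering c.sales in WHERE discards the NULL rows produced by LEFT JOIN, turning it into an inner join

Fix: Move the right-table condition into the ON clause so unmatched parents are kept

Corrected query:
SELECT p.name, c.sales FROM authors p LEFT JOIN novels c ON c.author_id = p.id AND c.sales > 47183

Result:
name    | sales
--------+------
Asimov  | NULL 
Borges  | 68234
Tolkien | NULL 
Orwell  | NULL 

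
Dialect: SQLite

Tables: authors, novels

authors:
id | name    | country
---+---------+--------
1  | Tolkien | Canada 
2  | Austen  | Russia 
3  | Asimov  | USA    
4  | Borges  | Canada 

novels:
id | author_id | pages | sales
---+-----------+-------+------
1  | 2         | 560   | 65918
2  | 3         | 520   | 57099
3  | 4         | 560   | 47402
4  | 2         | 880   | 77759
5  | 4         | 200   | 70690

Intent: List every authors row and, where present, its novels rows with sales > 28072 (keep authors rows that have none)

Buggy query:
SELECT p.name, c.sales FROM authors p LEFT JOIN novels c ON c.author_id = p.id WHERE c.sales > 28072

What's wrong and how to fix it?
Bug: Filtering c.sales in WHERE discards the NULL rows produced by LEFT JOIN, turning it into an inner join

Fix: Put 'c.sales > 28072' in the JOIN's ON clause instead of WHERE

Corrected query:
SELECT p.name, c.sales FROM authors p LEFT JOIN novels c ON c.author_id = p.id AND c.sales > 28072

Result:
name    | sales
--------+------
Tolkien | NULL 
Austen  | 65918
Austen  | 77759
Asimov  | 57099
Borges  | 47402
Borges  | 70690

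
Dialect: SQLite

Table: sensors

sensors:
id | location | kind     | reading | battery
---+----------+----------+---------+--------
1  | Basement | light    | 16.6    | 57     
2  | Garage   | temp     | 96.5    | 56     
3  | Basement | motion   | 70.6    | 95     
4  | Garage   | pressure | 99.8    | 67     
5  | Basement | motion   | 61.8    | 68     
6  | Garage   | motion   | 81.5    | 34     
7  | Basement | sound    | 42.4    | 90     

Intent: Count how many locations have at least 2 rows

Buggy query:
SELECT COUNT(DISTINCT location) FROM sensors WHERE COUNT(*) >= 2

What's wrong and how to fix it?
Bug: COUNT(*) cannot appear in WHERE; the per-group count doesn't exist yet

Fix: Use a subquery that GROUPs and filters with HAVING, then count its rows

Corrected query:
SELECT COUNT(*) FROM (SELECT location FROM sensors GROUP BY location HAVING COUNT(*) >= 2)

Result:
COUNT(*)
--------
2       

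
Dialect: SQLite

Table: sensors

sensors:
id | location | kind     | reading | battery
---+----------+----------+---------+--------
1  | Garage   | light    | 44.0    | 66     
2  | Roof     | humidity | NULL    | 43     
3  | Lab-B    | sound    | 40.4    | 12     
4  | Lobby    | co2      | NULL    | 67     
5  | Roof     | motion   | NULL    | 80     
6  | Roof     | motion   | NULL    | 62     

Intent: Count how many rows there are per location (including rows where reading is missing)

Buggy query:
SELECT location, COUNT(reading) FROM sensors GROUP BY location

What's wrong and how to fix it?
Bug: COUNT(reading) skips NULLs, so groups with missing reading are undercounted

Fix: Replace COUNT(reading) with COUNT(*)

Corrected query:
SELECT location, COUNT(*) FROM sensors GROUP BY location

Result:
location | COUNT(*)
---------+---------
Garage   | 1       
Lab-B    | 1       
Lobby    | 1       
Roof     | 3       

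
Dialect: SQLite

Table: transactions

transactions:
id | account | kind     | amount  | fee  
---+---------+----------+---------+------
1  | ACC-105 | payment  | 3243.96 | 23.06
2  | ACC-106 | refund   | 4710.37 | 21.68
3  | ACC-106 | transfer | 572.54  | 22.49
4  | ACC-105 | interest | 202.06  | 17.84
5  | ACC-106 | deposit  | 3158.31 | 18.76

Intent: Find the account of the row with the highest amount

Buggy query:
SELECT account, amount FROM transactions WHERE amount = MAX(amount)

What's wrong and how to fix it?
Bug: MAX(amount) is an aggregate and cannot be used directly in WHERE

Fix: Use a subquery: WHERE amount = (SELECT MAX(amount) FROM transactions)

Corrected query:
SELECT account, amount FROM transactions WHERE amount = (SELECT MAX(amount) FROM transactions)

Result:
account | amount 
--------+--------
ACC-106 | 4710.37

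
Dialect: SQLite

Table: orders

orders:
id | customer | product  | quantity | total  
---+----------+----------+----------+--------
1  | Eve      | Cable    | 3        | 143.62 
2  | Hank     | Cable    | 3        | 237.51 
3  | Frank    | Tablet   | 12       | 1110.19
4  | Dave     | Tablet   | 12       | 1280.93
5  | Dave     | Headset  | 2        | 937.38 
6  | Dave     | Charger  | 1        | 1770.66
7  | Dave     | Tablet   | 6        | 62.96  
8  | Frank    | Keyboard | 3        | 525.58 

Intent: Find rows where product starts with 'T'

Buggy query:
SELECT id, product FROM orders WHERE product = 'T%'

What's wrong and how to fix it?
Bug: Wildcards only work with LIKE; '=' treats '%' as a literal character

Fix: Replace '=' with LIKE so 'T%' is treated as a pattern

Corrected query:
SELECT id, product FROM orders WHERE product LIKE 'T%'

Result:
id | product
---+--------
3  | Tablet 
4  | Tablet 
7  | Tablet 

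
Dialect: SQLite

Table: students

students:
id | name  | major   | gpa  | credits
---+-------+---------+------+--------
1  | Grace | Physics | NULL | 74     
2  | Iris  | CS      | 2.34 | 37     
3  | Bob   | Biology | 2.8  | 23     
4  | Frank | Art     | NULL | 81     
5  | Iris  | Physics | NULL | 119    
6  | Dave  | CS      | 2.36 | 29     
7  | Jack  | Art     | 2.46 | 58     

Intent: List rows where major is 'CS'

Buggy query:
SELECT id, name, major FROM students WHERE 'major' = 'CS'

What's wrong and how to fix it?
Bug: Single quotes denote string literals in SQL; the column name is being compared as a constant string

Fix: Remove the quotes around the column name (or use double quotes for an identifier)

Corrected query:
SELECT id, name, major FROM students WHERE major = 'CS'

Result:
id | name | major
---+------+------
2  | Iris | CS   
6  | Dave | CS   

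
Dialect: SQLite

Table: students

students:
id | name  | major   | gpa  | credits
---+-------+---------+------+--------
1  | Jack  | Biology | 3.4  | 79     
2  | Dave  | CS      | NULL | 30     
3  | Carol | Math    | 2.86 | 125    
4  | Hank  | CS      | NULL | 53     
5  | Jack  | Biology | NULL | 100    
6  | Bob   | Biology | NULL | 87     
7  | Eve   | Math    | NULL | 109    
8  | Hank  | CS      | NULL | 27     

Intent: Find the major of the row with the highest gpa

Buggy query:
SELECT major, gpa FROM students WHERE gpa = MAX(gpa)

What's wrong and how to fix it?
Bug: WHERE is evaluated per row; an aggregate over the whole table isn't defined there

Fix: Use a subquery: WHERE gpa = (SELECT MAX(gpa) FROM students)

Corrected query:
SELECT major, gpa FROM students WHERE gpa = (SELECT MAX(gpa) FROM students)

Result:
major   | gpa
--------+----
Biology | 3.4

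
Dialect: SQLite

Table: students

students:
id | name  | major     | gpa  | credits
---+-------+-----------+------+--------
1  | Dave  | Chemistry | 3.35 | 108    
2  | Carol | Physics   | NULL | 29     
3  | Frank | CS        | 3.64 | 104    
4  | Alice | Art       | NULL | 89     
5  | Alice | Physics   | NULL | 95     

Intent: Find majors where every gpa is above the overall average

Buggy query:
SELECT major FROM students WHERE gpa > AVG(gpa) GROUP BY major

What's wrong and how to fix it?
Bug: AVG() is an aggregate; it can't sit directly in WHERE

Fix: Use a subquery for AVG and a HAVING MIN(...) filter so the condition holds for every row in the group

Corrected query:
SELECT major FROM students GROUP BY major HAVING MIN(gpa) > (SELECT AVG(gpa) FROM students)

Result:
major
-----
CS   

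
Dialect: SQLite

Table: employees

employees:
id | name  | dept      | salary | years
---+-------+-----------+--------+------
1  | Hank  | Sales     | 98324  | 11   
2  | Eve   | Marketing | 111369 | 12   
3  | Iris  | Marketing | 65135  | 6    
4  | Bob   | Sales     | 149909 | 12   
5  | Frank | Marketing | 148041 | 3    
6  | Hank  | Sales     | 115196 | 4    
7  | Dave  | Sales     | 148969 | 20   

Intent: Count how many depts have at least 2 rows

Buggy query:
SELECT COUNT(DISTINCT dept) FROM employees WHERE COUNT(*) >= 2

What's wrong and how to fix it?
Bug: WHERE filters individual rows, not groups, so a group-level COUNT is invalid there

Fix: Use a subquery that GROUPs and filters with HAVING, then count its rows

Corrected query:
SELECT COUNT(*) FROM (SELECT dept FROM employees GROUP BY dept HAVING COUNT(*) >= 2)

Result:
COUNT(*)
--------
2       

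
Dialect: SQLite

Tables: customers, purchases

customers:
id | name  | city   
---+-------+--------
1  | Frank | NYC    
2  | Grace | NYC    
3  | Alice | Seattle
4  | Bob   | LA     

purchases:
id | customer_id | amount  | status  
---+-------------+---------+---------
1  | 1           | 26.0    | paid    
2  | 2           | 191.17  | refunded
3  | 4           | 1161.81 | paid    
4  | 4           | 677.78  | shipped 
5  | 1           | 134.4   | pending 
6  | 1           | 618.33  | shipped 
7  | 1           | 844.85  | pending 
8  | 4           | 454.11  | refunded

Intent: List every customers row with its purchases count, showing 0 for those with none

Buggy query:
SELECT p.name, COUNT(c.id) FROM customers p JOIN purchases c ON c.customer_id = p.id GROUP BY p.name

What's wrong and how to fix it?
Bug: An inner join excludes parents with zero children

Fix: Use LEFT JOIN so parents without children still appear (COUNT(c.id) gives 0)

Corrected query:
SELECT p.name, COUNT(c.id) FROM customers p LEFT JOIN purchases c ON c.customer_id = p.id GROUP BY p.name

Result:
name  | COUNT(c.id)
------+------------
Alice | 0          
Bob   | 3          
Frank | 4          
Grace | 1          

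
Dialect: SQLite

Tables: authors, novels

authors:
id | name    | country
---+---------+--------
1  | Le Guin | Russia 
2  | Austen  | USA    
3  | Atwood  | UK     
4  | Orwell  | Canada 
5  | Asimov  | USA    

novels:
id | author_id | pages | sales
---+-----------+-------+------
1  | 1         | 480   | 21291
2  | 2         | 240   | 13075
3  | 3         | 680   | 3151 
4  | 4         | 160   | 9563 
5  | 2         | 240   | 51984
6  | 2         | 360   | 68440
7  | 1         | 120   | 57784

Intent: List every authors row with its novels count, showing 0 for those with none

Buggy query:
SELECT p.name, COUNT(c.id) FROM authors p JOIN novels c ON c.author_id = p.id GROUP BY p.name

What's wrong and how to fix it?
Bug: INNER JOIN drops authors rows that have no matching novels rows

Fix: Switch to LEFT JOIN to retain unmatched parent rows

Corrected query:
SELECT p.name, COUNT(c.id) FROM authors p LEFT JOIN novels c ON c.author_id = p.id GROUP BY p.name

Result:
name    | COUNT(c.id)
--------+------------
Asimov  | 0          
Atwood  | 1          
Austen  | 3          
Le Guin | 2          
Orwell  | 1          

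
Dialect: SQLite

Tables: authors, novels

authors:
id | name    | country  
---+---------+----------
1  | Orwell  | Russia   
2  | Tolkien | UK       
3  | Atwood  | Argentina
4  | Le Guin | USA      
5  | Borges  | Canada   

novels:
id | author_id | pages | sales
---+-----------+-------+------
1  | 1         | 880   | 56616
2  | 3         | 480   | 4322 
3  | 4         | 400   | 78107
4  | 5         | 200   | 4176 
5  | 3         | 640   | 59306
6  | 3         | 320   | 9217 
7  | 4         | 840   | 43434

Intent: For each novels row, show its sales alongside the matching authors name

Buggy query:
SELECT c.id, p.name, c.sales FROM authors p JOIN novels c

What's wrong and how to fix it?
Bug: JOIN with no ON clause produces a cartesian product; every novels row pairs with every authors row

Fix: Add ON c.author_id = p.id to the JOIN

Corrected query:
SELECT c.id, p.name, c.sales FROM authors p JOIN novels c ON c.author_id = p.id

Result:
id | name    | sales
---+---------+------
1  | Orwell  | 56616
2  | Atwood  | 4322 
3  | Le Guin | 78107
4  | Borges  | 4176 
5  | Atwood  | 59306
6  | Atwood  | 9217 
7  | Le Guin | 43434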